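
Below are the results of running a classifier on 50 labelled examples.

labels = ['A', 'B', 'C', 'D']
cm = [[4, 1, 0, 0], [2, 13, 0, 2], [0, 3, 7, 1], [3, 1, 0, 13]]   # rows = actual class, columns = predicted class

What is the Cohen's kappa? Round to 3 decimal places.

0.639

Observed agreement pₒ = trace/N = 37/50 = 0.7400
Expected agreement pₑ = Σ (rowᵢ·colᵢ)/N² = (5·9 + 17·18 + 11·7 + 17·16)/50² = 0.2800
κ = (pₒ − pₑ)/(1 − pₑ) = (0.7400 − 0.2800)/(1 − 0.2800) = 0.639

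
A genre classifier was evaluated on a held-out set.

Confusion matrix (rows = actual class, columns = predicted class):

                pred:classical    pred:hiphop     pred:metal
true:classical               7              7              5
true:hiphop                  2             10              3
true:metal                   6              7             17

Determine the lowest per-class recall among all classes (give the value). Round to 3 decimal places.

Per-class recall (TP/(TP+FN)):
  classical: TP=7, FN=7+5=12 → 7/19 = 0.3684
  hiphop: TP=10, FN=2+3=5 → 10/15 = 0.6667
  metal: TP=17, FN=6+7=13 → 17/30 = 0.5667
Lowest is class 'classical' with recall = 0.368.

0.368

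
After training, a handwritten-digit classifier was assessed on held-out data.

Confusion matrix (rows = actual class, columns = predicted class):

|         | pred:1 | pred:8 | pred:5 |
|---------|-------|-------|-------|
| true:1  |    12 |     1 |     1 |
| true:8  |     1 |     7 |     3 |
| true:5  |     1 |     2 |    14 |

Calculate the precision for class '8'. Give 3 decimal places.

One-vs-rest for '8': TP = diagonal; FP = other classes predicted '8'; FN = '8' predicted as other.
precision = TP/(TP+FP).
8: TP=7, FP=1+2=3 → 7/10 = 0.7000

0.700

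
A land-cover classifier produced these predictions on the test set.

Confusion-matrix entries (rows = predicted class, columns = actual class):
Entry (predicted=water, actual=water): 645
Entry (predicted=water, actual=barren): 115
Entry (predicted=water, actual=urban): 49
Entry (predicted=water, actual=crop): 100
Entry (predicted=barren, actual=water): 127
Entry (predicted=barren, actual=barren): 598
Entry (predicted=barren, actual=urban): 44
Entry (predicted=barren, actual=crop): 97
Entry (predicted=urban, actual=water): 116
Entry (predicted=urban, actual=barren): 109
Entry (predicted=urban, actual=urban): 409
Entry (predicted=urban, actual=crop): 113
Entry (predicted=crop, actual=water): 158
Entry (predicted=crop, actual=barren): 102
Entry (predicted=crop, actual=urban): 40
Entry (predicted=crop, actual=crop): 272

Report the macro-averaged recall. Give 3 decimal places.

Per-class recall (TP/(TP+FN)):
  water: TP=645, FN=127+116+158=401 → 645/1046 = 0.6166
  barren: TP=598, FN=115+109+102=326 → 598/924 = 0.6472
  urban: TP=409, FN=49+44+40=133 → 409/542 = 0.7546
  crop: TP=272, FN=100+97+113=310 → 272/582 = 0.4674
Macro-recall = mean = (0.6166 + 0.6472 + 0.7546 + 0.4674) / 4 = 0.621

0.621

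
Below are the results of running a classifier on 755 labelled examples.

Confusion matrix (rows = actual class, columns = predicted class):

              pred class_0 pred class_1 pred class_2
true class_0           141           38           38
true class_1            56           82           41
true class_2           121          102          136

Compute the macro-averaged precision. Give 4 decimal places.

Per-class precision (TP/(TP+FP)):
  class_0: TP=141, FP=56+121=177 → 141/318 = 0.44340
  class_1: TP=82, FP=38+102=140 → 82/222 = 0.36937
  class_2: TP=136, FP=38+41=79 → 136/215 = 0.63256
Macro-precision = mean = (0.44340 + 0.36937 + 0.63256) / 3 = 0.4818

0.4818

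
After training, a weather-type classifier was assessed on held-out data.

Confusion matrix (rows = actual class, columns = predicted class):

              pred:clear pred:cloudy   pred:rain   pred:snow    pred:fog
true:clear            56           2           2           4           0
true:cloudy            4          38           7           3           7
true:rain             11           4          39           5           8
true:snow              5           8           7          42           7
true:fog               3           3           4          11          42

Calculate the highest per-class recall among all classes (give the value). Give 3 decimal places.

0.875

Per-class recall (TP/(TP+FN)):
  clear: TP=56, FN=2+2+4+0=8 → 56/64 = 0.8750
  cloudy: TP=38, FN=4+7+3+7=21 → 38/59 = 0.6441
  rain: TP=39, FN=11+4+5+8=28 → 39/67 = 0.5821
  snow: TP=42, FN=5+8+7+7=27 → 42/69 = 0.6087
  fog: TP=42, FN=3+3+4+11=21 → 42/63 = 0.6667
Highest is class 'clear' with recall = 0.875.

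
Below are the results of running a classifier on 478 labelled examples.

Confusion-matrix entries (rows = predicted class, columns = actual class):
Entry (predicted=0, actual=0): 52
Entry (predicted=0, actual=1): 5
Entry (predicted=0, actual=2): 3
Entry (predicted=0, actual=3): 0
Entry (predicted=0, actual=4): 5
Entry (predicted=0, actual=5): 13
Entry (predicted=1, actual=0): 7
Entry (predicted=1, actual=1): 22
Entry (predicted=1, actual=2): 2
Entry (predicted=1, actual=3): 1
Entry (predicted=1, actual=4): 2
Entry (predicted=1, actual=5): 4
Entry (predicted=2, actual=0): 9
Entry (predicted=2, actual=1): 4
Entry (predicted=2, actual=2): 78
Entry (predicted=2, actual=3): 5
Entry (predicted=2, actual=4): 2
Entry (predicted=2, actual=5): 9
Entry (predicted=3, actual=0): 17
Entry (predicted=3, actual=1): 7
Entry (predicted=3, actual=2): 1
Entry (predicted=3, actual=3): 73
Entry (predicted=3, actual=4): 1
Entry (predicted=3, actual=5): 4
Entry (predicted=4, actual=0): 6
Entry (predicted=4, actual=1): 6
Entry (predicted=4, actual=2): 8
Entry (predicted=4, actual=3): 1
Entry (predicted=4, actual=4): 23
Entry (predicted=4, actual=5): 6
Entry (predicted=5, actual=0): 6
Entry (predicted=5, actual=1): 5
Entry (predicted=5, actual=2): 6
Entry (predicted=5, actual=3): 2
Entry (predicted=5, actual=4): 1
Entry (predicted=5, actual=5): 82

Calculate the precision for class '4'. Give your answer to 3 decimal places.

0.460

precision = TP/(TP+FP).
4: TP=23, FP=6+6+8+1+6=27 → 23/50 = 0.4600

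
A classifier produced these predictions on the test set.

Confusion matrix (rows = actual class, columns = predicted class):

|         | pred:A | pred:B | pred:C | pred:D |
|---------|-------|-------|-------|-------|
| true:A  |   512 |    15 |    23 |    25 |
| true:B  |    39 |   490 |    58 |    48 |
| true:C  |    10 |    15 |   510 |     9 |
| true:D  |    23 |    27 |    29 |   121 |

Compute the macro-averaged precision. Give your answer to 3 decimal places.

Per-class precision (TP/(TP+FP)):
  A: TP=512, FP=39+10+23=72 → 512/584 = 0.8767
  B: TP=490, FP=15+15+27=57 → 490/547 = 0.8958
  C: TP=510, FP=23+58+29=110 → 510/620 = 0.8226
  D: TP=121, FP=25+48+9=82 → 121/203 = 0.5961
Macro-precision = mean = (0.8767 + 0.8958 + 0.8226 + 0.5961) / 4 = 0.798

0.798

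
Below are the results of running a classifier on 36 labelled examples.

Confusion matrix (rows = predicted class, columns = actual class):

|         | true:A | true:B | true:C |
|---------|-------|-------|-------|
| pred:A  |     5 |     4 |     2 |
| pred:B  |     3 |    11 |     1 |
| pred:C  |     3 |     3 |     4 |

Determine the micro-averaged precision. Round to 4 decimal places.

0.5556

Micro-averaging pools counts across classes: ΣTP=20, ΣFP=16, ΣFN=16.
Micro-precision = TP/(TP+FP) on pooled counts = 0.5556 (equals overall accuracy in single-label multiclass).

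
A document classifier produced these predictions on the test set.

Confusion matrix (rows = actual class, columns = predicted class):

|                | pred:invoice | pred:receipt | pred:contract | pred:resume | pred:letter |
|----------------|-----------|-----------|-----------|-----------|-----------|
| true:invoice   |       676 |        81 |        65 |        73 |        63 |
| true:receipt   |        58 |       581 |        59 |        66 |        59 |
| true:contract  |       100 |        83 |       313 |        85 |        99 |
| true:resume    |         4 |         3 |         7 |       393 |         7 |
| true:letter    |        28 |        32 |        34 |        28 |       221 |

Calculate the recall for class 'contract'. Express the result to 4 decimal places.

0.4603

One-vs-rest for 'contract': TP = diagonal; FP = other classes predicted 'contract'; FN = 'contract' predicted as other.
recall = TP/(TP+FN).
contract: TP=313, FN=100+83+85+99=367 → 313/680 = 0.46029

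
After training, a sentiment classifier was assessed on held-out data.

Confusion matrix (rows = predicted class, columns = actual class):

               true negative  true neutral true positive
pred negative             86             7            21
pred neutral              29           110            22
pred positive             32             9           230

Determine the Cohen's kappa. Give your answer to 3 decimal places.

0.650

Observed agreement pₒ = trace/N = 426/546 = 0.7802
Expected agreement pₑ = Σ (rowᵢ·colᵢ)/N² = (147·114 + 126·161 + 273·271)/546² = 0.3724
κ = (pₒ − pₑ)/(1 − pₑ) = (0.7802 − 0.3724)/(1 − 0.3724) = 0.650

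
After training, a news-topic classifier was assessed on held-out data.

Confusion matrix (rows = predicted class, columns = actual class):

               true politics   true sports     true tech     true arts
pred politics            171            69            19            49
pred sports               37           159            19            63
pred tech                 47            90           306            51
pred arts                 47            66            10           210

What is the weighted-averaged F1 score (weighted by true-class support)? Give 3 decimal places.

Per-class F1 score (2·TP/(2·TP+FP+FN)):
  politics: TP=171, FP=69+19+49=137, FN=37+47+47=131 → 342/610 = 0.5607
  sports: TP=159, FP=37+19+63=119, FN=69+90+66=225 → 318/662 = 0.4804
  tech: TP=306, FP=47+90+51=188, FN=19+19+10=48 → 612/848 = 0.7217
  arts: TP=210, FP=47+66+10=123, FN=49+63+51=163 → 420/706 = 0.5949
Weighted-F1 score = Σ (supportᵢ/N)·F1 scoreᵢ with N=1413: (302/1413)·0.5607 + (384/1413)·0.4804 + (354/1413)·0.7217 + (373/1413)·0.5949 = 0.588

0.588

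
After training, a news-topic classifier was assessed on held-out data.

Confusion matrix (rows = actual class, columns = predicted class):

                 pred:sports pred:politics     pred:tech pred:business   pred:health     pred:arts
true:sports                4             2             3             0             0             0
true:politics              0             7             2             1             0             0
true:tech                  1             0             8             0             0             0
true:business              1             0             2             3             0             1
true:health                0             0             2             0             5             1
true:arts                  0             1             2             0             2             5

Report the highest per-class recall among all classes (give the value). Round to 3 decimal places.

0.889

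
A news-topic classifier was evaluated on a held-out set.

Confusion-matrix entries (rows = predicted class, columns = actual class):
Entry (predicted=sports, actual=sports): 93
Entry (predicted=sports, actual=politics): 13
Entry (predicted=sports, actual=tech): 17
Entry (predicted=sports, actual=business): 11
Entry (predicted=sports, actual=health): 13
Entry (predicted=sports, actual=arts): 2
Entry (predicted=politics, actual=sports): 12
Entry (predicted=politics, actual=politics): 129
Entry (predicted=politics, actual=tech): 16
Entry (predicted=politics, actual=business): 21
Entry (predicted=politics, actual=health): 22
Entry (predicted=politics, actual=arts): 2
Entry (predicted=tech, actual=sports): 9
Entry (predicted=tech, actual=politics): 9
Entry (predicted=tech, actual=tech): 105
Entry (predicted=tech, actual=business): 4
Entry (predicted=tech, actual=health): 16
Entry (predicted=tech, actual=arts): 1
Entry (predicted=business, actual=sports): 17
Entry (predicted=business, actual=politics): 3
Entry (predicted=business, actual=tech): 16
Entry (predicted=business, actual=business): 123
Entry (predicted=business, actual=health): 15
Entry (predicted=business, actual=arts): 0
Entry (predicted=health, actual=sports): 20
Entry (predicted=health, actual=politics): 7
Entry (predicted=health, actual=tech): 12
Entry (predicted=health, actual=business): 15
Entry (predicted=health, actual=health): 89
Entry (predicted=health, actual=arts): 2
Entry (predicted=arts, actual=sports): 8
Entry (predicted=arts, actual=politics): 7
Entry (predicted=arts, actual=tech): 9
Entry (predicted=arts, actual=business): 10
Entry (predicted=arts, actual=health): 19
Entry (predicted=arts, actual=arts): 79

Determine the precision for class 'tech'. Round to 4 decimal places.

Treat 'tech' as positive and all other classes as negative.
precision = TP/(TP+FP).
tech: TP=105, FP=9+9+4+16+1=39 → 105/144 = 0.72917

0.7292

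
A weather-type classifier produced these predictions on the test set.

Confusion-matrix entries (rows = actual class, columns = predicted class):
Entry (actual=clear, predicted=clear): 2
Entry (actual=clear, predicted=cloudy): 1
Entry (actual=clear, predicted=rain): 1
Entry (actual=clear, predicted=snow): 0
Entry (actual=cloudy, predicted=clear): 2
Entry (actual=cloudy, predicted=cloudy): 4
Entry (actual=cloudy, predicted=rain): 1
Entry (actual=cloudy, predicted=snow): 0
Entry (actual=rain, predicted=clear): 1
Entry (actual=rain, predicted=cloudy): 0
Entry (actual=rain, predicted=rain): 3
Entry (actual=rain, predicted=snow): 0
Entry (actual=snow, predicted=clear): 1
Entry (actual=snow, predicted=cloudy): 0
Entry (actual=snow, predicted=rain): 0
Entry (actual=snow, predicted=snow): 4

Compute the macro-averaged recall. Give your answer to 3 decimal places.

0.655

Per-class recall (TP/(TP+FN)):
  clear: TP=2, FN=1+1+0=2 → 2/4 = 0.5000
  cloudy: TP=4, FN=2+1+0=3 → 4/7 = 0.5714
  rain: TP=3, FN=1+0+0=1 → 3/4 = 0.7500
  snow: TP=4, FN=1+0+0=1 → 4/5 = 0.8000
Macro-recall = mean = (0.5000 + 0.5714 + 0.7500 + 0.8000) / 4 = 0.655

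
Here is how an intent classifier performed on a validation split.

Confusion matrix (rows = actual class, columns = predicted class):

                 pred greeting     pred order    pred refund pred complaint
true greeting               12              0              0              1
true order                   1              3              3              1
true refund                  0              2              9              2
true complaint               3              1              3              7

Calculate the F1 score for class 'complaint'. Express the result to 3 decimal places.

0.560

Treat 'complaint' as positive and all other classes as negative.
F1 score = 2·TP/(2·TP+FP+FN).
complaint: TP=7, FP=1+1+2=4, FN=3+1+3=7 → 14/25 = 0.5600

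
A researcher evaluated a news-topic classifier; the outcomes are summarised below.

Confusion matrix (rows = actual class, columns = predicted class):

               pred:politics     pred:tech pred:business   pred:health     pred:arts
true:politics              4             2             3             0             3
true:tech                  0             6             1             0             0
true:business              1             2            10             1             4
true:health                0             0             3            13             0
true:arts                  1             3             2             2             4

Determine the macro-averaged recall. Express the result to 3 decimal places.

0.578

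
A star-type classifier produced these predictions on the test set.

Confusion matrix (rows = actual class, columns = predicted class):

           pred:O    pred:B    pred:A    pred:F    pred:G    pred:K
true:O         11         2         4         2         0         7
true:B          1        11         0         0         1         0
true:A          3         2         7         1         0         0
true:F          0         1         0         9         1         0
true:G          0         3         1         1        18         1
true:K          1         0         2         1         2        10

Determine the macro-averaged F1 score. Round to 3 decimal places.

Per-class F1 score (2·TP/(2·TP+FP+FN)):
  O: TP=11, FP=1+3+0+0+1=5, FN=2+4+2+0+7=15 → 22/42 = 0.5238
  B: TP=11, FP=2+2+1+3+0=8, FN=1+0+0+1+0=2 → 22/32 = 0.6875
  A: TP=7, FP=4+0+0+1+2=7, FN=3+2+1+0+0=6 → 14/27 = 0.5185
  F: TP=9, FP=2+0+1+1+1=5, FN=0+1+0+1+0=2 → 18/25 = 0.7200
  G: TP=18, FP=0+1+0+1+2=4, FN=0+3+1+1+1=6 → 36/46 = 0.7826
  K: TP=10, FP=7+0+0+0+1=8, FN=1+0+2+1+2=6 → 20/34 = 0.5882
Macro-F1 score = mean = (0.5238 + 0.6875 + 0.5185 + 0.7200 + 0.7826 + 0.5882) / 6 = 0.637

0.637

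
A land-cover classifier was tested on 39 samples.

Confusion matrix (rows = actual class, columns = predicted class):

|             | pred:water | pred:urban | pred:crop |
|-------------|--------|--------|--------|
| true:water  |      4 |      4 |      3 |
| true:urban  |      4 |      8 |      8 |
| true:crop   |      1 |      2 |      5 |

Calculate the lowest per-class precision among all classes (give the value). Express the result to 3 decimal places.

Per-class precision (TP/(TP+FP)):
  water: TP=4, FP=4+1=5 → 4/9 = 0.4444
  urban: TP=8, FP=4+2=6 → 8/14 = 0.5714
  crop: TP=5, FP=3+8=11 → 5/16 = 0.3125
Lowest is class 'crop' with precision = 0.313.

0.313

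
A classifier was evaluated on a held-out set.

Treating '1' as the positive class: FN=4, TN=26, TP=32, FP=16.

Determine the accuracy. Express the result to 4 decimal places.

0.7436

Accuracy = (TP+TN)/N = (32+26)/78 = 0.7436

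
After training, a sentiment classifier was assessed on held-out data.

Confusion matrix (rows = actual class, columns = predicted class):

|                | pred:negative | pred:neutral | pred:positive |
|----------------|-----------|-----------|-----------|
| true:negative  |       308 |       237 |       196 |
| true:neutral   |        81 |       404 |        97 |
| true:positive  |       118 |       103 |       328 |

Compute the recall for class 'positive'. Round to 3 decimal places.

0.597

Take TP from the diagonal, FP from the rest of the 'positive' prediction marginal, FN from the rest of the 'positive' actual marginal.
recall = TP/(TP+FN).
positive: TP=328, FN=118+103=221 → 328/549 = 0.5974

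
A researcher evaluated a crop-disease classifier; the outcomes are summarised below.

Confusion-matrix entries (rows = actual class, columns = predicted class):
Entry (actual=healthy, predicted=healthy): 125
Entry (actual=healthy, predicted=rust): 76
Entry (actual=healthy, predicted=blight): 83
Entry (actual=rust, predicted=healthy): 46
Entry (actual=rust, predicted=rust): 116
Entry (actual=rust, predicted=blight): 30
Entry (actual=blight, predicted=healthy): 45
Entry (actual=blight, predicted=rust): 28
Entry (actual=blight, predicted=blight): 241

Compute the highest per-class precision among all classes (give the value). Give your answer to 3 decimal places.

Per-class precision (TP/(TP+FP)):
  healthy: TP=125, FP=46+45=91 → 125/216 = 0.5787
  rust: TP=116, FP=76+28=104 → 116/220 = 0.5273
  blight: TP=241, FP=83+30=113 → 241/354 = 0.6808
Highest is class 'blight' with precision = 0.681.

0.681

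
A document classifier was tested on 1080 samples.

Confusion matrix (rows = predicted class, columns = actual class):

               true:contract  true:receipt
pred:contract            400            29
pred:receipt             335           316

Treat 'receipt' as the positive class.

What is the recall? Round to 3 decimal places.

0.916

Recall = TP/(TP+FN) = 316/(316+29) = 316/345 = 0.916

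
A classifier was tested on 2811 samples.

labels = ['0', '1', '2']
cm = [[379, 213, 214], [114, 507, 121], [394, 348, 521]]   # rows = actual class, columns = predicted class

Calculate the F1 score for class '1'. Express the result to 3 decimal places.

0.560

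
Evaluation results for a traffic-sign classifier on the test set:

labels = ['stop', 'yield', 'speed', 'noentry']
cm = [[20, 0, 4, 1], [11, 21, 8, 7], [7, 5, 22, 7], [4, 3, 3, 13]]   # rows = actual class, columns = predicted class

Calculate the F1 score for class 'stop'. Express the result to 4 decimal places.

Take TP from the diagonal, FP from the rest of the 'stop' prediction marginal, FN from the rest of the 'stop' actual marginal.
F1 score = 2·TP/(2·TP+FP+FN).
stop: TP=20, FP=11+7+4=22, FN=0+4+1=5 → 40/67 = 0.59701

0.5970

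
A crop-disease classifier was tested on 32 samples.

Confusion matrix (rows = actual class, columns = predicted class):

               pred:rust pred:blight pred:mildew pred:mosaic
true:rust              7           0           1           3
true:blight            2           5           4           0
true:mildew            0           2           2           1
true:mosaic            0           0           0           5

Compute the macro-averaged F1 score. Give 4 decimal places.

0.5758

Per-class F1 score (2·TP/(2·TP+FP+FN)):
  rust: TP=7, FP=2+0+0=2, FN=0+1+3=4 → 14/20 = 0.70000
  blight: TP=5, FP=0+2+0=2, FN=2+4+0=6 → 10/18 = 0.55556
  mildew: TP=2, FP=1+4+0=5, FN=0+2+1=3 → 4/12 = 0.33333
  mosaic: TP=5, FP=3+0+1=4, FN=0+0+0=0 → 10/14 = 0.71429
Macro-F1 score = mean = (0.70000 + 0.55556 + 0.33333 + 0.71429) / 4 = 0.5758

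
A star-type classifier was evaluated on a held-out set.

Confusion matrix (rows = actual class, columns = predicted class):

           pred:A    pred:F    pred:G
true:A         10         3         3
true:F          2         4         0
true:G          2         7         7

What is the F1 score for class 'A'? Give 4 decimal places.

0.6667

F1 score = 2·TP/(2·TP+FP+FN).
A: TP=10, FP=2+2=4, FN=3+3=6 → 20/30 = 0.66667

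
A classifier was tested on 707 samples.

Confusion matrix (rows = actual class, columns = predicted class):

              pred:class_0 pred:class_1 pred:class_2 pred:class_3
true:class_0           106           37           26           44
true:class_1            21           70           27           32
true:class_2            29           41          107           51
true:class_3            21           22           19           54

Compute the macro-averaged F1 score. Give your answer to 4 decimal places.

0.4676

Per-class F1 score (2·TP/(2·TP+FP+FN)):
  class_0: TP=106, FP=21+29+21=71, FN=37+26+44=107 → 212/390 = 0.54359
  class_1: TP=70, FP=37+41+22=100, FN=21+27+32=80 → 140/320 = 0.43750
  class_2: TP=107, FP=26+27+19=72, FN=29+41+51=121 → 214/407 = 0.52580
  class_3: TP=54, FP=44+32+51=127, FN=21+22+19=62 → 108/297 = 0.36364
Macro-F1 score = mean = (0.54359 + 0.43750 + 0.52580 + 0.36364) / 4 = 0.4676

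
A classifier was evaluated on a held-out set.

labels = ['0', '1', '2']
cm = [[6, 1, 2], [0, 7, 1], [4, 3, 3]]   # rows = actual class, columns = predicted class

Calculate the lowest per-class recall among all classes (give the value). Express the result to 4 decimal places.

0.3000

Per-class recall (TP/(TP+FN)):
  0: TP=6, FN=1+2=3 → 6/9 = 0.66667
  1: TP=7, FN=0+1=1 → 7/8 = 0.87500
  2: TP=3, FN=4+3=7 → 3/10 = 0.30000
Lowest is class '2' with recall = 0.3000.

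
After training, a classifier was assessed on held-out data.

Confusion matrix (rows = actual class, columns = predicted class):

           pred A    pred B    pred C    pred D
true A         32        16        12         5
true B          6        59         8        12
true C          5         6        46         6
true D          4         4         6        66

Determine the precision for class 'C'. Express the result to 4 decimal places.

0.6389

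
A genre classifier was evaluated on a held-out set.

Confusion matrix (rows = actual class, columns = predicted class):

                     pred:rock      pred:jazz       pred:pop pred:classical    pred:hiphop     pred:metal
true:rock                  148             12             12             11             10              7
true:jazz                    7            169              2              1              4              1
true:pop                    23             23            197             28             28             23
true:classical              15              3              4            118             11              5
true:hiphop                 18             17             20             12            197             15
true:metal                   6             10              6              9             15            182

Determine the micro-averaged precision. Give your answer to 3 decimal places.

Micro-averaging pools counts across classes: ΣTP=1011, ΣFP=358, ΣFN=358.
Micro-precision = TP/(TP+FP) on pooled counts = 0.738 (equals overall accuracy in single-label multiclass).

0.738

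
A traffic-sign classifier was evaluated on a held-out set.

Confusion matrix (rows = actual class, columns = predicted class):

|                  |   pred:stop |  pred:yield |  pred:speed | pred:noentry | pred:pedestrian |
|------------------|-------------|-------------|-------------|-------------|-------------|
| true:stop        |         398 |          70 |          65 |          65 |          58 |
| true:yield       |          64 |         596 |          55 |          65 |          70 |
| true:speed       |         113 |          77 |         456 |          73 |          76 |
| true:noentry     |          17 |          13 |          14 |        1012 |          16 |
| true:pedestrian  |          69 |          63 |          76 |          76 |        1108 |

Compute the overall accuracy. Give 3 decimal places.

Accuracy = trace / total = (398+596+456+1012+1108=3570) / 4765 = 3570/4765 = 0.749

0.749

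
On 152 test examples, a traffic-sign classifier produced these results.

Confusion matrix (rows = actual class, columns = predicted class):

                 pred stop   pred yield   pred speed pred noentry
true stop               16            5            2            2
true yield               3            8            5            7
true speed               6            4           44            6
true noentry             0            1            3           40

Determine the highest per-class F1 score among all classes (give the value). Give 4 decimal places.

Per-class F1 score (2·TP/(2·TP+FP+FN)):
  stop: TP=16, FP=3+6+0=9, FN=5+2+2=9 → 32/50 = 0.64000
  yield: TP=8, FP=5+4+1=10, FN=3+5+7=15 → 16/41 = 0.39024
  speed: TP=44, FP=2+5+3=10, FN=6+4+6=16 → 88/114 = 0.77193
  noentry: TP=40, FP=2+7+6=15, FN=0+1+3=4 → 80/99 = 0.80808
Highest is class 'noentry' with F1 score = 0.8081.

0.8081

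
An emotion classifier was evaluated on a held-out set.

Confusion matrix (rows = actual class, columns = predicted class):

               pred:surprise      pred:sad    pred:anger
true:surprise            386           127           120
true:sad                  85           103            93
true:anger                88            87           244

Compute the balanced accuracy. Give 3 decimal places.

0.520

Balanced accuracy = mean of per-class recall.
  surprise: recall = 386/633 = 0.6098
  sad: recall = 103/281 = 0.3665
  anger: recall = 244/419 = 0.5823
Mean = (0.6098 + 0.3665 + 0.5823) / 3 = 0.520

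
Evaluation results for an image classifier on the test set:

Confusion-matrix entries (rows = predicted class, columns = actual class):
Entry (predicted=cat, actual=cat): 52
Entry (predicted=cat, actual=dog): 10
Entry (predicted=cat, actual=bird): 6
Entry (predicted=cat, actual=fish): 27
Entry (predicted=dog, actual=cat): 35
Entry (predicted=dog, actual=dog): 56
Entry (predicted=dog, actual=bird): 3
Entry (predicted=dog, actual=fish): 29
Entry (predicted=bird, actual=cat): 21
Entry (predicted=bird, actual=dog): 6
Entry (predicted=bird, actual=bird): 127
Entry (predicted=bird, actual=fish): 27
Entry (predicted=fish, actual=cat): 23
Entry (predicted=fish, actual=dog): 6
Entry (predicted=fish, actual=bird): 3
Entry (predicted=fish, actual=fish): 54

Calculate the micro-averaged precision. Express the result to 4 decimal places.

0.5959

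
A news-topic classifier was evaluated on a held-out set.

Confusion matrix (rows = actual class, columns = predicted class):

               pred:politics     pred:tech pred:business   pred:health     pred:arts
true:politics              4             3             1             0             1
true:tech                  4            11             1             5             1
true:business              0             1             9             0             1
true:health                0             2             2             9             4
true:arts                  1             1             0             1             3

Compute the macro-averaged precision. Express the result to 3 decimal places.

0.530

Per-class precision (TP/(TP+FP)):
  politics: TP=4, FP=4+0+0+1=5 → 4/9 = 0.4444
  tech: TP=11, FP=3+1+2+1=7 → 11/18 = 0.6111
  business: TP=9, FP=1+1+2+0=4 → 9/13 = 0.6923
  health: TP=9, FP=0+5+0+1=6 → 9/15 = 0.6000
  arts: TP=3, FP=1+1+1+4=7 → 3/10 = 0.3000
Macro-precision = mean = (0.4444 + 0.6111 + 0.6923 + 0.6000 + 0.3000) / 5 = 0.530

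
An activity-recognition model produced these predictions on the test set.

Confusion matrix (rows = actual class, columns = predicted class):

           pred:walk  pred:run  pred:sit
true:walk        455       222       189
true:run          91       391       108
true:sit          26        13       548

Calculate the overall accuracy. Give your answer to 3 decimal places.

0.682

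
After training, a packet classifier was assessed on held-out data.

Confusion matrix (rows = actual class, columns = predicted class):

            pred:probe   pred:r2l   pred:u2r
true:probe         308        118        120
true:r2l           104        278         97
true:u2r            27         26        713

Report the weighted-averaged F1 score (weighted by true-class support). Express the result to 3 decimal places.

0.715

Per-class F1 score (2·TP/(2·TP+FP+FN)):
  probe: TP=308, FP=104+27=131, FN=118+120=238 → 616/985 = 0.6254
  r2l: TP=278, FP=118+26=144, FN=104+97=201 → 556/901 = 0.6171
  u2r: TP=713, FP=120+97=217, FN=27+26=53 → 1426/1696 = 0.8408
Weighted-F1 score = Σ (supportᵢ/N)·F1 scoreᵢ with N=1791: (546/1791)·0.6254 + (479/1791)·0.6171 + (766/1791)·0.8408 = 0.715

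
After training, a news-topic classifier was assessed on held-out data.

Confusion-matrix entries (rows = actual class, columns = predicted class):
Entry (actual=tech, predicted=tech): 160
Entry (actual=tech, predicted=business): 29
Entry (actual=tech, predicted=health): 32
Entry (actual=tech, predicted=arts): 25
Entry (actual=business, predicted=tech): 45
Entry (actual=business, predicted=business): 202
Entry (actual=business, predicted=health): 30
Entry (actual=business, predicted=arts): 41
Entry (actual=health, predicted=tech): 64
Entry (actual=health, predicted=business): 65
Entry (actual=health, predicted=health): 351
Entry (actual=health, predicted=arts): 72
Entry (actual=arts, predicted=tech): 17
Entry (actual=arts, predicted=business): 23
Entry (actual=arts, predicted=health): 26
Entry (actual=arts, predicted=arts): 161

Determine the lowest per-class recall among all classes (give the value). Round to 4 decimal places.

0.6352

Per-class recall (TP/(TP+FN)):
  tech: TP=160, FN=29+32+25=86 → 160/246 = 0.65041
  business: TP=202, FN=45+30+41=116 → 202/318 = 0.63522
  health: TP=351, FN=64+65+72=201 → 351/552 = 0.63587
  arts: TP=161, FN=17+23+26=66 → 161/227 = 0.70925
Lowest is class 'business' with recall = 0.6352.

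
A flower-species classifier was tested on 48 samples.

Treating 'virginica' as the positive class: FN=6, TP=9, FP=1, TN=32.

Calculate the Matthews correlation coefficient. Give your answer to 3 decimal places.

MCC = (TP·TN − FP·FN) / √((TP+FP)(TP+FN)(TN+FP)(TN+FN))
Numerator = 9·32 − 1·6 = 282
Denominator = √(10·15·33·38) = √188100 = 433.7050
MCC = 282 / 433.7050 = 0.650

0.650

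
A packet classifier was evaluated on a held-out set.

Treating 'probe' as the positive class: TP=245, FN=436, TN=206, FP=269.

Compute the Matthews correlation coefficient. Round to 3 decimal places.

MCC = (TP·TN − FP·FN) / √((TP+FP)(TP+FN)(TN+FP)(TN+FN))
Numerator = 245·206 − 269·436 = -66814
Denominator = √(514·681·475·642) = √106742868300 = 326715.2710
MCC = -66814 / 326715.2710 = -0.205

-0.205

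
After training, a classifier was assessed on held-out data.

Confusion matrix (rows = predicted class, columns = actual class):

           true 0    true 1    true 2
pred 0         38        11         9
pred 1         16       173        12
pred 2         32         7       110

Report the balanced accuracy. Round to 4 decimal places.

Balanced accuracy = mean of per-class recall.
  0: recall = 38/86 = 0.44186
  1: recall = 173/191 = 0.90576
  2: recall = 110/131 = 0.83969
Mean = (0.44186 + 0.90576 + 0.83969) / 3 = 0.7291

0.7291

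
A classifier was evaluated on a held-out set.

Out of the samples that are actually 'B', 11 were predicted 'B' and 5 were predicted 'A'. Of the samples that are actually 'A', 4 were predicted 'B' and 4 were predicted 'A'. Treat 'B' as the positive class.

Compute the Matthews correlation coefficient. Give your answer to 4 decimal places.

0.1826

MCC = (TP·TN − FP·FN) / √((TP+FP)(TP+FN)(TN+FP)(TN+FN))
Numerator = 11·4 − 4·5 = 24
Denominator = √(15·16·8·9) = √17280 = 131.4534
MCC = 24 / 131.4534 = 0.1826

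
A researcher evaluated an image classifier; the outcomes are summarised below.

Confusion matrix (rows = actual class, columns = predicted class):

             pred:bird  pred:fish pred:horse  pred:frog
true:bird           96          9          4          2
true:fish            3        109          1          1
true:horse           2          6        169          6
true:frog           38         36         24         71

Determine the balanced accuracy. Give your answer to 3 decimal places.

Balanced accuracy = mean of per-class recall.
  bird: recall = 96/111 = 0.8649
  fish: recall = 109/114 = 0.9561
  horse: recall = 169/183 = 0.9235
  frog: recall = 71/169 = 0.4201
Mean = (0.8649 + 0.9561 + 0.9235 + 0.4201) / 4 = 0.791

0.791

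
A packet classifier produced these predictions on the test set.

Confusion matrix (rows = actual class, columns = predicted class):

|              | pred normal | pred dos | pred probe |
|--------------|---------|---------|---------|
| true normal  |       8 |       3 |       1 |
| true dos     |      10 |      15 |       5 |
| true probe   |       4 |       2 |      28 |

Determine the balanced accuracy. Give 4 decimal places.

0.6634

Balanced accuracy = mean of per-class recall.
  normal: recall = 8/12 = 0.66667
  dos: recall = 15/30 = 0.50000
  probe: recall = 28/34 = 0.82353
Mean = (0.66667 + 0.50000 + 0.82353) / 3 = 0.6634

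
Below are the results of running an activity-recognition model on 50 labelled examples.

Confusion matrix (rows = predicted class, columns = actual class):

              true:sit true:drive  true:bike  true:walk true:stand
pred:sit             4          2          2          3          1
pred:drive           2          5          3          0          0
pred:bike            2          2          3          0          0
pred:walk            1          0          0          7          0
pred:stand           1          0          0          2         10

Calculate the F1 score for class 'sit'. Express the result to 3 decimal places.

0.364

Treat 'sit' as positive and all other classes as negative.
F1 score = 2·TP/(2·TP+FP+FN).
sit: TP=4, FP=2+2+3+1=8, FN=2+2+1+1=6 → 8/22 = 0.3636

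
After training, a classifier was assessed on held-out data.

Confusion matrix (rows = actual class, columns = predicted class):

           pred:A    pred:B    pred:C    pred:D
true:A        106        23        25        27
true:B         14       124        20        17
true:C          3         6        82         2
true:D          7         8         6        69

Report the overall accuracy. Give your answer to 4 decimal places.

0.7069

Accuracy = trace / total = (106+124+82+69=381) / 539 = 381/539 = 0.7069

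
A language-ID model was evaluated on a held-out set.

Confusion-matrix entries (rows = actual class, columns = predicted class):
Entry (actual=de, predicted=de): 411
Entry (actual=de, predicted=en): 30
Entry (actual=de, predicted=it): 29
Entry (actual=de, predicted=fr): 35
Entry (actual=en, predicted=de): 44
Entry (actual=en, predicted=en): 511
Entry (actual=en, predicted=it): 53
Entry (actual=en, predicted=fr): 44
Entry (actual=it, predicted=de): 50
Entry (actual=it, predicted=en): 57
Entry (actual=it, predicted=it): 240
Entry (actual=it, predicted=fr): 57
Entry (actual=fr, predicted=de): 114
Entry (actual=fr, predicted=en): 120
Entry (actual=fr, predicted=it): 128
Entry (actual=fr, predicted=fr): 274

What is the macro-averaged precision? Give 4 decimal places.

0.6443

Per-class precision (TP/(TP+FP)):
  de: TP=411, FP=44+50+114=208 → 411/619 = 0.66397
  en: TP=511, FP=30+57+120=207 → 511/718 = 0.71170
  it: TP=240, FP=29+53+128=210 → 240/450 = 0.53333
  fr: TP=274, FP=35+44+57=136 → 274/410 = 0.66829
Macro-precision = mean = (0.66397 + 0.71170 + 0.53333 + 0.66829) / 4 = 0.6443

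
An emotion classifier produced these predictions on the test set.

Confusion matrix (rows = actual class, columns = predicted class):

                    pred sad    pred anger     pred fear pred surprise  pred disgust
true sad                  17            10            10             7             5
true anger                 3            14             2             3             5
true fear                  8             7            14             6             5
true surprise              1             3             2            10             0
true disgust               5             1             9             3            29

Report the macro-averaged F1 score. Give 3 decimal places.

Per-class F1 score (2·TP/(2·TP+FP+FN)):
  sad: TP=17, FP=3+8+1+5=17, FN=10+10+7+5=32 → 34/83 = 0.4096
  anger: TP=14, FP=10+7+3+1=21, FN=3+2+3+5=13 → 28/62 = 0.4516
  fear: TP=14, FP=10+2+2+9=23, FN=8+7+6+5=26 → 28/77 = 0.3636
  surprise: TP=10, FP=7+3+6+3=19, FN=1+3+2+0=6 → 20/45 = 0.4444
  disgust: TP=29, FP=5+5+5+0=15, FN=5+1+9+3=18 → 58/91 = 0.6374
Macro-F1 score = mean = (0.4096 + 0.4516 + 0.3636 + 0.4444 + 0.6374) / 5 = 0.461

0.461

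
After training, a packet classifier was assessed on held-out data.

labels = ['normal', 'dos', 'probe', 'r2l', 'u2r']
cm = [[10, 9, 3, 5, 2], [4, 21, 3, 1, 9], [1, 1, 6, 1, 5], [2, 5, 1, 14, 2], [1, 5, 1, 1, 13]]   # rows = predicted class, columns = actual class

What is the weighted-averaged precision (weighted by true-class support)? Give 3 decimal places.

0.531

Per-class precision (TP/(TP+FP)):
  normal: TP=10, FP=9+3+5+2=19 → 10/29 = 0.3448
  dos: TP=21, FP=4+3+1+9=17 → 21/38 = 0.5526
  probe: TP=6, FP=1+1+1+5=8 → 6/14 = 0.4286
  r2l: TP=14, FP=2+5+1+2=10 → 14/24 = 0.5833
  u2r: TP=13, FP=1+5+1+1=8 → 13/21 = 0.6190
Weighted-precision = Σ (supportᵢ/N)·precisionᵢ with N=126: (18/126)·0.3448 + (41/126)·0.5526 + (14/126)·0.4286 + (22/126)·0.5833 + (31/126)·0.6190 = 0.531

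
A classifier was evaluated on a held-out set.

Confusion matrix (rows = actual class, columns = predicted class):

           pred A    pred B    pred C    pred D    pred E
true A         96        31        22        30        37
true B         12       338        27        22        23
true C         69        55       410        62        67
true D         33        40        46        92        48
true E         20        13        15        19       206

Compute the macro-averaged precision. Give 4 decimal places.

Per-class precision (TP/(TP+FP)):
  A: TP=96, FP=12+69+33+20=134 → 96/230 = 0.41739
  B: TP=338, FP=31+55+40+13=139 → 338/477 = 0.70860
  C: TP=410, FP=22+27+46+15=110 → 410/520 = 0.78846
  D: TP=92, FP=30+22+62+19=133 → 92/225 = 0.40889
  E: TP=206, FP=37+23+67+48=175 → 206/381 = 0.54068
Macro-precision = mean = (0.41739 + 0.70860 + 0.78846 + 0.40889 + 0.54068) / 5 = 0.5728

0.5728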